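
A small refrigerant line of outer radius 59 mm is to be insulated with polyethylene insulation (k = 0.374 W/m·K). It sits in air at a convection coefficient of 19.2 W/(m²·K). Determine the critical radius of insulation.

For a cylinder r_cr = k/h = 0.374/19.2
r_cr = 19.5 mm; since the bare radius (59 mm) is above r_cr, any added insulation will reduce heat loss.

r_cr ≈ 19.5 mm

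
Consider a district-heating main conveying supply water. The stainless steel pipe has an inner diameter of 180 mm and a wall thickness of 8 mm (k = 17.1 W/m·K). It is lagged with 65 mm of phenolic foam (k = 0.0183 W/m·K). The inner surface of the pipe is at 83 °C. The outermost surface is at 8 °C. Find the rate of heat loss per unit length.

q′ ≈ 16.9 W/m

Radial resistances (cylindrical: R_cond = ln(r_o/r_i)/(2πkL), R_conv = 1/(h·2πrL)):
R_stainless steel pipe wall = ln(98/90)/(2π×17.1×1) = 7.926×10^-4 K/W
R_phenolic foam = ln(163/98)/(2π×0.0183×1) = 4.425 K/W
R_total = 4.426 K/W
Q = ΔT/R_total = 75/4.426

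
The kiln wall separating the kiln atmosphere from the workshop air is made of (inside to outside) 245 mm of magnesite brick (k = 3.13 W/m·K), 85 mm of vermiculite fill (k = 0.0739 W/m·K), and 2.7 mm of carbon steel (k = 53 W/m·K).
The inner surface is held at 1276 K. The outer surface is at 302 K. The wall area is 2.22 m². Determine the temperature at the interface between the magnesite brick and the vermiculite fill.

Using the resistance-network approach (series):
R_magnesite brick = L/(kA) = 0.245/(3.13×2.22) = 0.03526 K/W
R_vermiculite fill = L/(kA) = 0.085/(0.0739×2.22) = 0.5181 K/W
R_carbon steel = L/(kA) = 0.0027/(53×2.22) = 2.295×10^-5 K/W
R_total = 0.5534 K/W;  Q = ΔT/R_total = 974/0.5534 = 1760 W
T_interface = T_inner − Q·ΣR(inner→interface) = 1276 − 1760×0.03526

T ≈ 1210 K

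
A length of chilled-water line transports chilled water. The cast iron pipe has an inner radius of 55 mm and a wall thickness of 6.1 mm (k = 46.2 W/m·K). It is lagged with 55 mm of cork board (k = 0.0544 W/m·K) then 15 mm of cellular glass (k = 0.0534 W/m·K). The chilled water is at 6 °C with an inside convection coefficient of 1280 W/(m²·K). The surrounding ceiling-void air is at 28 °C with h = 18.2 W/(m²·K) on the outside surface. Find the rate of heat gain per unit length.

Treating each annulus and film as a series resistance:
R_inner film = 1/(h_i·2πr₁L) = 1/(1280×2π×0.055×1) = 0.002261 K/W
R_cast iron pipe wall = ln(61.1/55)/(2π×46.2×1) = 3.623×10^-4 K/W
R_cork board = ln(116.1/61.1)/(2π×0.0544×1) = 1.878 K/W
R_cellular glass = ln(131.1/116.1)/(2π×0.0534×1) = 0.3621 K/W
R_outer film = 1/(h_o·2πr_oL) = 1/(18.2×2π×0.1311×1) = 0.0667 K/W
R_total = 2.31 K/W
Q = ΔT/R_total = 22/2.31

q′ ≈ 9.53 W/m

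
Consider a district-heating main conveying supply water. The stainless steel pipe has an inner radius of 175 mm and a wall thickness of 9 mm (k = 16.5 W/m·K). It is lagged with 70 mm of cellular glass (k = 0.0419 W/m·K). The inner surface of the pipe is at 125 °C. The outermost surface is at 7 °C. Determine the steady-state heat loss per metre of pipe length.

q′ ≈ 96.3 W/m

Treating each annulus and film as a series resistance:
R_stainless steel pipe wall = ln(184/175)/(2π×16.5×1) = 4.837×10^-4 K/W
R_cellular glass = ln(254/184)/(2π×0.0419×1) = 1.225 K/W
R_total = 1.225 K/W
Q = ΔT/R_total = 118/1.225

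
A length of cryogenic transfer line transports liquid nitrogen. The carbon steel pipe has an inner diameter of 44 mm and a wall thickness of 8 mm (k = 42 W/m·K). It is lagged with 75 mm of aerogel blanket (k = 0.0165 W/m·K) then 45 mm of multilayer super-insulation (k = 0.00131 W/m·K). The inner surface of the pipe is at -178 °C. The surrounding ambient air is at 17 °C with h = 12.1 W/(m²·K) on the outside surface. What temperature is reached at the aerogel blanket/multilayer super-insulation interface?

T ≈ -136 °C

Treating each annulus and film as a series resistance:
R_carbon steel pipe wall = ln(30/22)/(2π×42×1) = 0.001175 K/W
R_aerogel blanket = ln(105/30)/(2π×0.0165×1) = 12.08 K/W
R_multilayer super-insulation = ln(150/105)/(2π×0.00131×1) = 43.33 K/W
R_outer film = 1/(h_o·2πr_oL) = 1/(12.1×2π×0.15×1) = 0.08769 K/W
R_total = 55.51 K/W
Q = ΔT/R_total = 195/55.51
Q = 3.51 W/m
T_interface = T_inner + Q·ΣR(inner→interface) = -178 + 3.51×12.09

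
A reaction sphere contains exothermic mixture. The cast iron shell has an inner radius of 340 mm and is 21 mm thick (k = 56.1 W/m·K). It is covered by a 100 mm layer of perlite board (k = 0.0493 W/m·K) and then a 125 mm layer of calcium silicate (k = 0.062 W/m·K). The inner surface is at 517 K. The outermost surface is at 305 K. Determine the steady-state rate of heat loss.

Each spherical layer contributes R = (1/r_i − 1/r_o)/(4πk):
R_cast iron shell = (1/0.34 − 1/0.361)/(4π×56.1) = 2.427×10^-4 K/W
R_perlite board = (1/0.361 − 1/0.461)/(4π×0.0493) = 0.9699 K/W
R_calcium silicate = (1/0.461 − 1/0.586)/(4π×0.062) = 0.5939 K/W
R_total = 1.564 K/W
Q = ΔT/R_total = 212/1.564

Q ≈ 136 W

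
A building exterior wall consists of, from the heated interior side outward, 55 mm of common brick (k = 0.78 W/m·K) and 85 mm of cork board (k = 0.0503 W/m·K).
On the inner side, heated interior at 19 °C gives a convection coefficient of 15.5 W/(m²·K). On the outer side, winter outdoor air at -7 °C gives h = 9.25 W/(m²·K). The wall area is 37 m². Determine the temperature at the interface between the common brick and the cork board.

Thermal resistances in series:
R_inner film = 1/(h_i·A) = 1/(15.5×37) = 0.001744 K/W
R_common brick = L/(kA) = 0.055/(0.78×37) = 0.001906 K/W
R_cork board = L/(kA) = 0.085/(0.0503×37) = 0.04567 K/W
R_outer film = 1/(h_o·A) = 1/(9.25×37) = 0.002922 K/W
R_total = 0.05224 K/W;  Q = ΔT/R_total = 26/0.05224 = 497.7 W
T_interface = T_inner − Q·ΣR(inner→interface) = 19 − 498×0.003649

T ≈ 17.2 °C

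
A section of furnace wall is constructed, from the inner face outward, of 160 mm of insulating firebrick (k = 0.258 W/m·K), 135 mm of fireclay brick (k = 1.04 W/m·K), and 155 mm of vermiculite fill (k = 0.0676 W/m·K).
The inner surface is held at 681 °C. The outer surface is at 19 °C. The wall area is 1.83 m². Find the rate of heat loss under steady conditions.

Model the wall as resistances in series:
R_insulating firebrick = L/(kA) = 0.16/(0.258×1.83) = 0.3389 K/W
R_fireclay brick = L/(kA) = 0.135/(1.04×1.83) = 0.07093 K/W
R_vermiculite fill = L/(kA) = 0.155/(0.0676×1.83) = 1.253 K/W
R_total = 1.663 K/W
Q = ΔT / R_total = 662 / 1.663

Q ≈ 398 W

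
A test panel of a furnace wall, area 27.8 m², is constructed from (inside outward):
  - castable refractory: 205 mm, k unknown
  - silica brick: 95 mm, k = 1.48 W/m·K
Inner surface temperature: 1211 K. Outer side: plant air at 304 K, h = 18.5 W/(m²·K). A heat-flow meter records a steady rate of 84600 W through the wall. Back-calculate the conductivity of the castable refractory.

Series thermal resistances:
R_silica brick = L/(kA) = 0.095/(1.48×27.8) = 0.002309 K/W
R_outer film = 1/(h_o·A) = 1/(18.5×27.8) = 0.001944 K/W
Sum of known resistances R_other = 0.004253 K/W
Total R = ΔT/Q = 907/84600 = 0.01072 K/W
R_castable refractory = R_total − R_other = 0.006468 K/W
k = L/(R·A) = 0.205/(0.006468×27.8)

k ≈ 1.14 W/(m·K)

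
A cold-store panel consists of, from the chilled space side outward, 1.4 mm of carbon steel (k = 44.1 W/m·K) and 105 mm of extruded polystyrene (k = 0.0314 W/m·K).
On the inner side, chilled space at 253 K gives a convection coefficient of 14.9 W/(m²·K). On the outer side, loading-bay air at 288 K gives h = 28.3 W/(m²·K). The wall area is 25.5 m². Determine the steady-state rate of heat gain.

Q ≈ 259 W

Treating each layer as a thermal resistance in series:
R_inner film = 1/(h_i·A) = 1/(14.9×25.5) = 0.002632 K/W
R_carbon steel = L/(kA) = 0.0014/(44.1×25.5) = 1.245×10^-6 K/W
R_extruded polystyrene = L/(kA) = 0.105/(0.0314×25.5) = 0.1311 K/W
R_outer film = 1/(h_o·A) = 1/(28.3×25.5) = 0.001386 K/W
R_total = 0.1352 K/W
Q = ΔT / R_total = 35 / 0.1352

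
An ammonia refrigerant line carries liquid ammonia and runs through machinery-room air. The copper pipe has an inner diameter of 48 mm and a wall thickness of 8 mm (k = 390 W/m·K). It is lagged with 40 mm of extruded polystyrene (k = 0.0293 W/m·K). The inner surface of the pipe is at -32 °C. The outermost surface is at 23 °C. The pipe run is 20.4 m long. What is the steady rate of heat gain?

Q ≈ 255 W

For a radial system each layer contributes R = ln(r_out/r_in)/(2πkL); films add R = 1/(hA).
R_copper pipe wall = ln(32/24)/(2π×390×20.4) = 5.755×10^-6 K/W
R_extruded polystyrene = ln(72/32)/(2π×0.0293×20.4) = 0.2159 K/W
R_total = 0.2159 K/W
Q = ΔT/R_total = 55/0.2159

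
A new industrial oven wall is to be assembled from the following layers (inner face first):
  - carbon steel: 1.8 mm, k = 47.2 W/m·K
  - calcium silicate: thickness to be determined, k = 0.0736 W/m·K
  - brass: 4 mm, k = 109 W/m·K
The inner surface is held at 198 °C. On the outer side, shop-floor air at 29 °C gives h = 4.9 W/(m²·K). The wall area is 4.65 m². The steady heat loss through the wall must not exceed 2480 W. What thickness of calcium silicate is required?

Model the wall as resistances in series:
R_carbon steel = L/(kA) = 0.0018/(47.2×4.65) = 8.201×10^-6 K/W
R_brass = L/(kA) = 0.004/(109×4.65) = 7.892×10^-6 K/W
R_outer film = 1/(h_o·A) = 1/(4.9×4.65) = 0.04389 K/W
Sum of the known resistances R_other = 0.0439 K/W
Required total resistance R_tot = ΔT/Q_allow = 169/2480 = 0.06815 K/W
R_calcium silicate = R_tot − R_other = 0.02424 K/W
L = R·k·A = 0.02424×0.0736×4.65

L ≈ 8.3 mm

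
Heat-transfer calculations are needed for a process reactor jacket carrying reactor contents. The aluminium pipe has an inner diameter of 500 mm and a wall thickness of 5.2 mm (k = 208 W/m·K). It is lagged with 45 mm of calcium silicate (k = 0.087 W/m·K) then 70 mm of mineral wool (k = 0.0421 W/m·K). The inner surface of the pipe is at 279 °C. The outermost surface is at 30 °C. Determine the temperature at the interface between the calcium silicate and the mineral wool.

T ≈ 211 °C

Radial resistances (cylindrical: R_cond = ln(r_o/r_i)/(2πkL), R_conv = 1/(h·2πrL)):
R_aluminium pipe wall = ln(255.2/250)/(2π×208×1) = 1.575×10^-5 K/W
R_calcium silicate = ln(300.2/255.2)/(2π×0.087×1) = 0.2971 K/W
R_mineral wool = ln(370.2/300.2)/(2π×0.0421×1) = 0.7924 K/W
R_total = 1.089 K/W
Q = ΔT/R_total = 249/1.089
Q = 229 W/m
T_interface = T_inner − Q·ΣR(inner→interface) = 279 − 229×0.2971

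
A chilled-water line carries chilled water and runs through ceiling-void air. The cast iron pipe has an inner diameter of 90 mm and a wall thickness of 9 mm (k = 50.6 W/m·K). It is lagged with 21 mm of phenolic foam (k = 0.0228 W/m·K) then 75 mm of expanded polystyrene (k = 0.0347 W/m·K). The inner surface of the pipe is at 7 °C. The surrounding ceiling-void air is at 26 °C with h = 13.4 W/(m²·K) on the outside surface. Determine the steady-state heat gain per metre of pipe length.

Radial resistances (cylindrical: R_cond = ln(r_o/r_i)/(2πkL), R_conv = 1/(h·2πrL)):
R_cast iron pipe wall = ln(54/45)/(2π×50.6×1) = 5.735×10^-4 K/W
R_phenolic foam = ln(75/54)/(2π×0.0228×1) = 2.293 K/W
R_expanded polystyrene = ln(150/75)/(2π×0.0347×1) = 3.179 K/W
R_outer film = 1/(h_o·2πr_oL) = 1/(13.4×2π×0.15×1) = 0.07918 K/W
R_total = 5.552 K/W
Q = ΔT/R_total = 19/5.552

q′ ≈ 3.42 W/m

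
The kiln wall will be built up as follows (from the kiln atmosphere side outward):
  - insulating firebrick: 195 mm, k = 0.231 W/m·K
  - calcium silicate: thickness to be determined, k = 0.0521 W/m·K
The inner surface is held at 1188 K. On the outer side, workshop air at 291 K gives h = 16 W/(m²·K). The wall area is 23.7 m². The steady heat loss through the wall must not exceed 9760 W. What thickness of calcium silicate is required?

L ≈ 66.2 mm

Treating each layer as a thermal resistance in series:
R_insulating firebrick = L/(kA) = 0.195/(0.231×23.7) = 0.03562 K/W
R_outer film = 1/(h_o·A) = 1/(16×23.7) = 0.002637 K/W
Sum of the known resistances R_other = 0.03826 K/W
Required total resistance R_tot = ΔT/Q_allow = 897/9760 = 0.09191 K/W
R_calcium silicate = R_tot − R_other = 0.05365 K/W
L = R·k·A = 0.05365×0.0521×23.7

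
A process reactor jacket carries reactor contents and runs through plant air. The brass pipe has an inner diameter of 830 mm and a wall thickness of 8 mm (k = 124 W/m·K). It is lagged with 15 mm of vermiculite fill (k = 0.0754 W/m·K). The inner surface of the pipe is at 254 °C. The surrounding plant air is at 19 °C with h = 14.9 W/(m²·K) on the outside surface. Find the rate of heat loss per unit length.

Per-layer cylindrical resistances, series-summed:
R_brass pipe wall = ln(423/415)/(2π×124×1) = 2.451×10^-5 K/W
R_vermiculite fill = ln(438/423)/(2π×0.0754×1) = 0.07355 K/W
R_outer film = 1/(h_o·2πr_oL) = 1/(14.9×2π×0.438×1) = 0.02439 K/W
R_total = 0.09797 K/W
Q = ΔT/R_total = 235/0.09797

q′ ≈ 2400 W/m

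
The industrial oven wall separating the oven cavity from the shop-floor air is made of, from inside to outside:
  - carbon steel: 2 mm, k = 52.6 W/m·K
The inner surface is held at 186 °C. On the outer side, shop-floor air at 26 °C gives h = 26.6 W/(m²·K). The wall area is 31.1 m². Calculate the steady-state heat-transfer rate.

Q ≈ 132000 W

Treating each layer as a thermal resistance in series:
R_carbon steel = L/(kA) = 0.002/(52.6×31.1) = 1.223×10^-6 K/W
R_outer film = 1/(h_o·A) = 1/(26.6×31.1) = 0.001209 K/W
R_total = 0.00121 K/W
Q = ΔT / R_total = 160 / 0.00121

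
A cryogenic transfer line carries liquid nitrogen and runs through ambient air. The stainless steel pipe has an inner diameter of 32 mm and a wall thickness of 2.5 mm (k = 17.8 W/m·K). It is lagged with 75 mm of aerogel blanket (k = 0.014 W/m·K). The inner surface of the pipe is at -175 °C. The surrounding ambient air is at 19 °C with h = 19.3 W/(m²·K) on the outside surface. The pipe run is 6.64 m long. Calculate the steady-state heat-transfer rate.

Treating each annulus and film as a series resistance:
R_stainless steel pipe wall = ln(18.5/16)/(2π×17.8×6.64) = 1.955×10^-4 K/W
R_aerogel blanket = ln(93.5/18.5)/(2π×0.014×6.64) = 2.774 K/W
R_outer film = 1/(h_o·2πr_oL) = 1/(19.3×2π×0.0935×6.64) = 0.01328 K/W
R_total = 2.787 K/W
Q = ΔT/R_total = 194/2.787

Q ≈ 69.6 W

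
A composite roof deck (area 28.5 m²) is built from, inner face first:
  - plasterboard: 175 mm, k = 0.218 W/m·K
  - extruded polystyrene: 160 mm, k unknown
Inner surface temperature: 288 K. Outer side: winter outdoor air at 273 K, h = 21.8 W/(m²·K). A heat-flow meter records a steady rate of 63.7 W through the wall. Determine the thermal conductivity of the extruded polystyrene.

Using the resistance-network approach (series):
R_plasterboard = L/(kA) = 0.175/(0.218×28.5) = 0.02817 K/W
R_outer film = 1/(h_o·A) = 1/(21.8×28.5) = 0.00161 K/W
Sum of known resistances R_other = 0.02978 K/W
Total R = ΔT/Q = 15/63.7 = 0.2355 K/W
R_extruded polystyrene = R_total − R_other = 0.2057 K/W
k = L/(R·A) = 0.16/(0.2057×28.5)

k ≈ 0.0273 W/(m·K)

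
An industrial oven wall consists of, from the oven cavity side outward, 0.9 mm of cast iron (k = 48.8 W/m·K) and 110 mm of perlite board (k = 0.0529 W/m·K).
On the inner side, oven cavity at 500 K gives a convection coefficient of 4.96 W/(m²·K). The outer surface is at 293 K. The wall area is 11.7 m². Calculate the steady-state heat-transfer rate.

Thermal resistances in series:
R_inner film = 1/(h_i·A) = 1/(4.96×11.7) = 0.01723 K/W
R_cast iron = L/(kA) = 0.0009/(48.8×11.7) = 1.576×10^-6 K/W
R_perlite board = L/(kA) = 0.11/(0.0529×11.7) = 0.1777 K/W
R_total = 0.195 K/W
Q = ΔT / R_total = 207 / 0.195

Q ≈ 1060 W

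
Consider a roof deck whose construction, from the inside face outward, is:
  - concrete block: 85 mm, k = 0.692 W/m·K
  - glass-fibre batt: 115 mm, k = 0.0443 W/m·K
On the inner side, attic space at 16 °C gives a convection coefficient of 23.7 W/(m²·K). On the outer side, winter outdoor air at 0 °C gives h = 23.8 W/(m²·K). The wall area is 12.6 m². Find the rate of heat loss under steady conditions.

Q ≈ 71.9 W

Using the resistance-network approach (series):
R_inner film = 1/(h_i·A) = 1/(23.7×12.6) = 0.003349 K/W
R_concrete block = L/(kA) = 0.085/(0.692×12.6) = 0.009749 K/W
R_glass-fibre batt = L/(kA) = 0.115/(0.0443×12.6) = 0.206 K/W
R_outer film = 1/(h_o·A) = 1/(23.8×12.6) = 0.003335 K/W
R_total = 0.2225 K/W
Q = ΔT / R_total = 16 / 0.2225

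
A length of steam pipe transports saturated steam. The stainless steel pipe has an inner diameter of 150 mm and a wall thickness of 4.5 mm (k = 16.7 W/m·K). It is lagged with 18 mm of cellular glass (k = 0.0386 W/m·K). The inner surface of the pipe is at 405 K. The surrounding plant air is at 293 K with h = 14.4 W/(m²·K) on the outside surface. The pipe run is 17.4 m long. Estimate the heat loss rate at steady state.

Q ≈ 2040 W

Treating each annulus and film as a series resistance:
R_stainless steel pipe wall = ln(79.5/75)/(2π×16.7×17.4) = 3.191×10^-5 K/W
R_cellular glass = ln(97.5/79.5)/(2π×0.0386×17.4) = 0.04836 K/W
R_outer film = 1/(h_o·2πr_oL) = 1/(14.4×2π×0.0975×17.4) = 0.006515 K/W
R_total = 0.05491 K/W
Q = ΔT/R_total = 112/0.05491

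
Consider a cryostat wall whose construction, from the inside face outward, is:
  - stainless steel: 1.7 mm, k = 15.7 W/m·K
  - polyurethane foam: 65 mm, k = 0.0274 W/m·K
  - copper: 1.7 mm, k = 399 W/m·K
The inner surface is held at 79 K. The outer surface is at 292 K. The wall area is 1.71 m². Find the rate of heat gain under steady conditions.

Treating each layer as a thermal resistance in series:
R_stainless steel = L/(kA) = 0.0017/(15.7×1.71) = 6.332×10^-5 K/W
R_polyurethane foam = L/(kA) = 0.065/(0.0274×1.71) = 1.387 K/W
R_copper = L/(kA) = 0.0017/(399×1.71) = 2.492×10^-6 K/W
R_total = 1.387 K/W
Q = ΔT / R_total = 213 / 1.387

Q ≈ 154 W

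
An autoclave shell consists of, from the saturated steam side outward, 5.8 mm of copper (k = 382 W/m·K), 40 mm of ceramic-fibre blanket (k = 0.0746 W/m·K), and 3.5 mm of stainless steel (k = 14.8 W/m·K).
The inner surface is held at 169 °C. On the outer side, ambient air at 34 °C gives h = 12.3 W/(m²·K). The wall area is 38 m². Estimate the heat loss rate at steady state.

Q ≈ 8300 W

Series thermal resistances:
R_copper = L/(kA) = 0.0058/(382×38) = 3.996×10^-7 K/W
R_ceramic-fibre blanket = L/(kA) = 0.04/(0.0746×38) = 0.01411 K/W
R_stainless steel = L/(kA) = 0.0035/(14.8×38) = 6.223×10^-6 K/W
R_outer film = 1/(h_o·A) = 1/(12.3×38) = 0.002139 K/W
R_total = 0.01626 K/W
Q = ΔT / R_total = 135 / 0.01626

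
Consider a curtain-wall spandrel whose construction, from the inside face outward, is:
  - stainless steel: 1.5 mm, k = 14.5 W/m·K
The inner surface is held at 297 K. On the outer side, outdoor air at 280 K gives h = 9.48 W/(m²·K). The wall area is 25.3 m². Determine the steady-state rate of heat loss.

Series thermal resistances:
R_stainless steel = L/(kA) = 0.0015/(14.5×25.3) = 4.089×10^-6 K/W
R_outer film = 1/(h_o·A) = 1/(9.48×25.3) = 0.004169 K/W
R_total = 0.004173 K/W
Q = ΔT / R_total = 17 / 0.004173

Q ≈ 4070 W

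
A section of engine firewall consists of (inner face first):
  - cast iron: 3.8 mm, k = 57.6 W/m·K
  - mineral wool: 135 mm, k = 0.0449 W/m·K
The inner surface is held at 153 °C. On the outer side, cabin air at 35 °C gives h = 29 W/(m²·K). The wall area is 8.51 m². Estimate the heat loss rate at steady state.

Q ≈ 330 W

Using the resistance-network approach (series):
R_cast iron = L/(kA) = 0.0038/(57.6×8.51) = 7.752×10^-6 K/W
R_mineral wool = L/(kA) = 0.135/(0.0449×8.51) = 0.3533 K/W
R_outer film = 1/(h_o·A) = 1/(29×8.51) = 0.004052 K/W
R_total = 0.3574 K/W
Q = ΔT / R_total = 118 / 0.3574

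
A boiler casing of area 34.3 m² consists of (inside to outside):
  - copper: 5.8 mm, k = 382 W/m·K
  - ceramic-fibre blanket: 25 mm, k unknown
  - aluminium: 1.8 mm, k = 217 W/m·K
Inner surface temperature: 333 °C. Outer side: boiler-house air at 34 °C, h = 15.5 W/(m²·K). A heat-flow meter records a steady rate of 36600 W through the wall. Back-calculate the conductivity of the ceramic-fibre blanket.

Treating each layer as a thermal resistance in series:
R_copper = L/(kA) = 0.0058/(382×34.3) = 4.427×10^-7 K/W
R_aluminium = L/(kA) = 0.0018/(217×34.3) = 2.418×10^-7 K/W
R_outer film = 1/(h_o·A) = 1/(15.5×34.3) = 0.001881 K/W
Sum of known resistances R_other = 0.001882 K/W
Total R = ΔT/Q = 299/36600 = 0.008169 K/W
R_ceramic-fibre blanket = R_total − R_other = 0.006288 K/W
k = L/(R·A) = 0.025/(0.006288×34.3)

k ≈ 0.116 W/(m·K)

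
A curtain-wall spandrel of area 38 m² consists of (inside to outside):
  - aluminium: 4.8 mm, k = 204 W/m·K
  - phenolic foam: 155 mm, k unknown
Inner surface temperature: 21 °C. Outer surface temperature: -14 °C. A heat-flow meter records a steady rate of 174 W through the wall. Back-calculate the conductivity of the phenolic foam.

k ≈ 0.0203 W/(m·K)

Using the resistance-network approach (series):
R_aluminium = L/(kA) = 0.0048/(204×38) = 6.192×10^-7 K/W
Sum of known resistances R_other = 6.192×10^-7 K/W
Total R = ΔT/Q = 35/174 = 0.2011 K/W
R_phenolic foam = R_total − R_other = 0.2011 K/W
k = L/(R·A) = 0.155/(0.2011×38)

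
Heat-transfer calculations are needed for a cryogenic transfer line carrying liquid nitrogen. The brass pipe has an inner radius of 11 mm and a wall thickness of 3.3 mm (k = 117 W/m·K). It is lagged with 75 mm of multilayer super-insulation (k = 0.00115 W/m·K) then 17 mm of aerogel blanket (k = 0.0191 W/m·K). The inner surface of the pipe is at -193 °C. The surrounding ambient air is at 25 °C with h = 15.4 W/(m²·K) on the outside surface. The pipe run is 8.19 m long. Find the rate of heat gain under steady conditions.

Q ≈ 7 W

Radial resistances (cylindrical: R_cond = ln(r_o/r_i)/(2πkL), R_conv = 1/(h·2πrL)):
R_brass pipe wall = ln(14.3/11)/(2π×117×8.19) = 4.358×10^-5 K/W
R_multilayer super-insulation = ln(89.3/14.3)/(2π×0.00115×8.19) = 30.95 K/W
R_aerogel blanket = ln(106.3/89.3)/(2π×0.0191×8.19) = 0.1773 K/W
R_outer film = 1/(h_o·2πr_oL) = 1/(15.4×2π×0.1063×8.19) = 0.01187 K/W
R_total = 31.14 K/W
Q = ΔT/R_total = 218/31.14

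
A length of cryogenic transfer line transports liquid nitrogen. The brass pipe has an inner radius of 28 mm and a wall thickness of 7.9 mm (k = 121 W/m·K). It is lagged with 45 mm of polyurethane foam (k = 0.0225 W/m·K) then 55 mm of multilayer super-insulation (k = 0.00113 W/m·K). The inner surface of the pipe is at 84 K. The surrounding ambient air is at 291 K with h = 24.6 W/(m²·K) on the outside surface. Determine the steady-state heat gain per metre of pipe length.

q′ ≈ 2.63 W/m

Cylindrical conduction, so R = ln(r₂/r₁)/(2πkL) per layer, in series:
R_brass pipe wall = ln(35.9/28)/(2π×121×1) = 3.269×10^-4 K/W
R_polyurethane foam = ln(80.9/35.9)/(2π×0.0225×1) = 5.747 K/W
R_multilayer super-insulation = ln(135.9/80.9)/(2π×0.00113×1) = 73.06 K/W
R_outer film = 1/(h_o·2πr_oL) = 1/(24.6×2π×0.1359×1) = 0.04761 K/W
R_total = 78.85 K/W
Q = ΔT/R_total = 207/78.85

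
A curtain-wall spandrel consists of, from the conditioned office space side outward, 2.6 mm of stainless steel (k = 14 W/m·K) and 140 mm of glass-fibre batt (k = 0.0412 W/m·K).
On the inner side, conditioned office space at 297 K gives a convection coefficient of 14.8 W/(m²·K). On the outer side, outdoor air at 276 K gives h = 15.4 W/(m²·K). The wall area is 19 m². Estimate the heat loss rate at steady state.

Q ≈ 113 W

Treating each layer as a thermal resistance in series:
R_inner film = 1/(h_i·A) = 1/(14.8×19) = 0.003556 K/W
R_stainless steel = L/(kA) = 0.0026/(14×19) = 9.774×10^-6 K/W
R_glass-fibre batt = L/(kA) = 0.14/(0.0412×19) = 0.1788 K/W
R_outer film = 1/(h_o·A) = 1/(15.4×19) = 0.003418 K/W
R_total = 0.1858 K/W
Q = ΔT / R_total = 21 / 0.1858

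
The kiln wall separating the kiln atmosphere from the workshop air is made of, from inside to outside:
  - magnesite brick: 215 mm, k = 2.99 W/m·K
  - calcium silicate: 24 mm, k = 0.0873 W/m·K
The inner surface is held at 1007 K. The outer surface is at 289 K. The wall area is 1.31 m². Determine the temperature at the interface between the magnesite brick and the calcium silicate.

T ≈ 858 K

Thermal resistances in series:
R_magnesite brick = L/(kA) = 0.215/(2.99×1.31) = 0.05489 K/W
R_calcium silicate = L/(kA) = 0.024/(0.0873×1.31) = 0.2099 K/W
R_total = 0.2647 K/W;  Q = ΔT/R_total = 718/0.2647 = 2712 W
T_interface = T_inner − Q·ΣR(inner→interface) = 1007 − 2710×0.05489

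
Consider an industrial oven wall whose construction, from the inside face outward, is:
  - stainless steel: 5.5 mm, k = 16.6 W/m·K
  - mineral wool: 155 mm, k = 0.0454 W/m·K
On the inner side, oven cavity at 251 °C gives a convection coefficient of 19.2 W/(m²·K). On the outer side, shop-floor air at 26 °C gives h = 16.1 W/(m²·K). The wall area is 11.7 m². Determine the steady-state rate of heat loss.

Thermal resistances in series:
R_inner film = 1/(h_i·A) = 1/(19.2×11.7) = 0.004452 K/W
R_stainless steel = L/(kA) = 0.0055/(16.6×11.7) = 2.832×10^-5 K/W
R_mineral wool = L/(kA) = 0.155/(0.0454×11.7) = 0.2918 K/W
R_outer film = 1/(h_o·A) = 1/(16.1×11.7) = 0.005309 K/W
R_total = 0.3016 K/W
Q = ΔT / R_total = 225 / 0.3016

Q ≈ 746 W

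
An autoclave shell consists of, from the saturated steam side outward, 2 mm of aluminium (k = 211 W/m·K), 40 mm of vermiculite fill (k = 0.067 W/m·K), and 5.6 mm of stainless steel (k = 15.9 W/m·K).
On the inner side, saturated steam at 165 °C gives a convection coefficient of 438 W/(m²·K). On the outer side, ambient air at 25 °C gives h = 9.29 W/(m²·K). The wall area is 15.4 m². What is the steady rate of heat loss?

Using the resistance-network approach (series):
R_inner film = 1/(h_i·A) = 1/(438×15.4) = 1.483×10^-4 K/W
R_aluminium = L/(kA) = 0.002/(211×15.4) = 6.155×10^-7 K/W
R_vermiculite fill = L/(kA) = 0.04/(0.067×15.4) = 0.03877 K/W
R_stainless steel = L/(kA) = 0.0056/(15.9×15.4) = 2.287×10^-5 K/W
R_outer film = 1/(h_o·A) = 1/(9.29×15.4) = 0.00699 K/W
R_total = 0.04593 K/W
Q = ΔT / R_total = 140 / 0.04593

Q ≈ 3050 W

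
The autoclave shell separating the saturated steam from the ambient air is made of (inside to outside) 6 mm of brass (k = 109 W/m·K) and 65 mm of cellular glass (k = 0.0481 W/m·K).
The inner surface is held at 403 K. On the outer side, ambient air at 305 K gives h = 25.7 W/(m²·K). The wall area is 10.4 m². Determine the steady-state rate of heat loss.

Q ≈ 733 W

Treating each layer as a thermal resistance in series:
R_brass = L/(kA) = 0.006/(109×10.4) = 5.293×10^-6 K/W
R_cellular glass = L/(kA) = 0.065/(0.0481×10.4) = 0.1299 K/W
R_outer film = 1/(h_o·A) = 1/(25.7×10.4) = 0.003741 K/W
R_total = 0.1337 K/W
Q = ΔT / R_total = 98 / 0.1337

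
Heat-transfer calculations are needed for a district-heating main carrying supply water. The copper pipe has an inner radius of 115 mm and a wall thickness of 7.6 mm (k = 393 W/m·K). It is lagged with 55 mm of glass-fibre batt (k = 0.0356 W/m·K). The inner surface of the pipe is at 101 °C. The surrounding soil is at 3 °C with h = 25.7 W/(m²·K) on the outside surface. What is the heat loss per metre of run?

Treating each annulus and film as a series resistance:
R_copper pipe wall = ln(122.6/115)/(2π×393×1) = 2.592×10^-5 K/W
R_glass-fibre batt = ln(177.6/122.6)/(2π×0.0356×1) = 1.657 K/W
R_outer film = 1/(h_o·2πr_oL) = 1/(25.7×2π×0.1776×1) = 0.03487 K/W
R_total = 1.692 K/W
Q = ΔT/R_total = 98/1.692

q′ ≈ 57.9 W/m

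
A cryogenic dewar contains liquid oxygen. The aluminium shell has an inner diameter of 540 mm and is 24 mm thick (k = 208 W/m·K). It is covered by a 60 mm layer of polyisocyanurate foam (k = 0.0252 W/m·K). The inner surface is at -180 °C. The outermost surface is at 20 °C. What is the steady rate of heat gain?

Q ≈ 110 W

For a spherical shell R = (1/r₁ − 1/r₂)/(4πk); film R = 1/(h·4πr²). In series:
R_aluminium shell = (1/0.27 − 1/0.294)/(4π×208) = 1.157×10^-4 K/W
R_polyisocyanurate foam = (1/0.294 − 1/0.354)/(4π×0.0252) = 1.82 K/W
R_total = 1.821 K/W
Q = ΔT/R_total = 200/1.821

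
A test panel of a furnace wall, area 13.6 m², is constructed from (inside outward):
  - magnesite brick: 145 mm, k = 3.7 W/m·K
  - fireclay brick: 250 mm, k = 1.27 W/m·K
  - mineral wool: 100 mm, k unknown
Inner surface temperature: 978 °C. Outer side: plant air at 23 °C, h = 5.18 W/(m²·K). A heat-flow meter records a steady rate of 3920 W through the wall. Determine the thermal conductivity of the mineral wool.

k ≈ 0.0347 W/(m·K)

Series thermal resistances:
R_magnesite brick = L/(kA) = 0.145/(3.7×13.6) = 0.002882 K/W
R_fireclay brick = L/(kA) = 0.25/(1.27×13.6) = 0.01447 K/W
R_outer film = 1/(h_o·A) = 1/(5.18×13.6) = 0.01419 K/W
Sum of known resistances R_other = 0.03155 K/W
Total R = ΔT/Q = 955/3920 = 0.2436 K/W
R_mineral wool = R_total − R_other = 0.2121 K/W
k = L/(R·A) = 0.1/(0.2121×13.6)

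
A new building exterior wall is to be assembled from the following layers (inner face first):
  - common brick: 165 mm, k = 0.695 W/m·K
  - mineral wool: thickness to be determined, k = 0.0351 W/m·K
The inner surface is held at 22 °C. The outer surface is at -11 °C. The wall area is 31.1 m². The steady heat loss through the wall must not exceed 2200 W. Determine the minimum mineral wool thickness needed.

L ≈ 8.04 mm

Series thermal resistances:
R_common brick = L/(kA) = 0.165/(0.695×31.1) = 0.007634 K/W
Sum of the known resistances R_other = 0.007634 K/W
Required total resistance R_tot = ΔT/Q_allow = 33/2200 = 0.015 K/W
R_mineral wool = R_tot − R_other = 0.007366 K/W
L = R·k·A = 0.007366×0.0351×31.1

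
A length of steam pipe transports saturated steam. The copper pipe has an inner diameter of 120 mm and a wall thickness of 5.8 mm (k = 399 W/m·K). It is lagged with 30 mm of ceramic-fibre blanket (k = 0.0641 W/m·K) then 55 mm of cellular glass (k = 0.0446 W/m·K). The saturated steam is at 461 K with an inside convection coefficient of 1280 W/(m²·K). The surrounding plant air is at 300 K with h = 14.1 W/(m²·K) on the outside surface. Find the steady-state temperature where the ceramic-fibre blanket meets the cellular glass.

T ≈ 404 K

Radial resistances (cylindrical: R_cond = ln(r_o/r_i)/(2πkL), R_conv = 1/(h·2πrL)):
R_inner film = 1/(h_i·2πr₁L) = 1/(1280×2π×0.06×1) = 0.002072 K/W
R_copper pipe wall = ln(65.8/60)/(2π×399×1) = 3.681×10^-5 K/W
R_ceramic-fibre blanket = ln(95.8/65.8)/(2π×0.0641×1) = 0.9327 K/W
R_cellular glass = ln(150.8/95.8)/(2π×0.0446×1) = 1.619 K/W
R_outer film = 1/(h_o·2πr_oL) = 1/(14.1×2π×0.1508×1) = 0.07485 K/W
R_total = 2.629 K/W
Q = ΔT/R_total = 161/2.629
Q = 61.2 W/m
T_interface = T_inner − Q·ΣR(inner→interface) = 461 − 61.2×0.9348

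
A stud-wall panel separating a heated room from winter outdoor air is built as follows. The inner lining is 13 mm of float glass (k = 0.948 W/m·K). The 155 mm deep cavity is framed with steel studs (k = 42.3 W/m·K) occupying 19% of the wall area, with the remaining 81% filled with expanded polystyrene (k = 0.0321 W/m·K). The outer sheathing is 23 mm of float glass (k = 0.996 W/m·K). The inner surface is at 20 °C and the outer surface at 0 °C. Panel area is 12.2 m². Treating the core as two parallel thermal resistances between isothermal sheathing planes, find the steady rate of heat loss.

Q ≈ 4350 W

Sheathing layers in series; stud and cavity paths in parallel between them.
R_inner = 0.013/(0.948×12.2) = 0.001124 K/W
R_stud  = 0.155/(42.3×0.19×12.2) = 0.001581 K/W
R_cav   = 0.155/(0.0321×0.81×12.2) = 0.4886 K/W
1/R_core = 1/R_stud + 1/R_cav → R_core = 0.001576 K/W
R_outer = 0.023/(0.996×12.2) = 0.001893 K/W
R_total = 0.004593 K/W
Q = ΔT/R_total = 20/0.004593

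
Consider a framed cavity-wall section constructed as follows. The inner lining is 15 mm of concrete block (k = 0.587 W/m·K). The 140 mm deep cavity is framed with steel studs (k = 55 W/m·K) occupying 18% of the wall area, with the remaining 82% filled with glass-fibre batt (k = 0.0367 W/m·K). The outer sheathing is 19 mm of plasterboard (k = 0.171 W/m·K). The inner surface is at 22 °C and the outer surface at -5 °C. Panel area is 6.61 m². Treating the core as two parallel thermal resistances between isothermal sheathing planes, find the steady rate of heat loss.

Sheathing layers in series; stud and cavity paths in parallel between them.
R_inner = 0.015/(0.587×6.61) = 0.003866 K/W
R_stud  = 0.14/(55×0.18×6.61) = 0.002139 K/W
R_cav   = 0.14/(0.0367×0.82×6.61) = 0.7038 K/W
1/R_core = 1/R_stud + 1/R_cav → R_core = 0.002133 K/W
R_outer = 0.019/(0.171×6.61) = 0.01681 K/W
R_total = 0.02281 K/W
Q = ΔT/R_total = 27/0.02281

Q ≈ 1180 W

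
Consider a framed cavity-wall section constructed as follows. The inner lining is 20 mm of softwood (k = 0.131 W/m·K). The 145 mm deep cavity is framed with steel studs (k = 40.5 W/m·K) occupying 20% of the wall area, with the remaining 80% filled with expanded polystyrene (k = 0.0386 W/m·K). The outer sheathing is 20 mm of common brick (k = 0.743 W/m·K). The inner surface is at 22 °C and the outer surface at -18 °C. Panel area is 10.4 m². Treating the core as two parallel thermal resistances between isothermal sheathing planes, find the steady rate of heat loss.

Q ≈ 2110 W

Sheathing layers in series; stud and cavity paths in parallel between them.
R_inner = 0.02/(0.131×10.4) = 0.01468 K/W
R_stud  = 0.145/(40.5×0.2×10.4) = 0.001721 K/W
R_cav   = 0.145/(0.0386×0.8×10.4) = 0.4515 K/W
1/R_core = 1/R_stud + 1/R_cav → R_core = 0.001715 K/W
R_outer = 0.02/(0.743×10.4) = 0.002588 K/W
R_total = 0.01898 K/W
Q = ΔT/R_total = 40/0.01898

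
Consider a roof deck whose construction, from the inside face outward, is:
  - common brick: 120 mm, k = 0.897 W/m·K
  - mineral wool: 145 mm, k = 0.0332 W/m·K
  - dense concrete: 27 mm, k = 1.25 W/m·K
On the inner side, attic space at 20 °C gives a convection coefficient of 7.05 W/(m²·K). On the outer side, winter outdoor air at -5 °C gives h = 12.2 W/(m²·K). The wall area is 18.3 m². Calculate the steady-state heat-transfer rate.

Q ≈ 96.4 W

Series thermal resistances:
R_inner film = 1/(h_i·A) = 1/(7.05×18.3) = 0.007751 K/W
R_common brick = L/(kA) = 0.12/(0.897×18.3) = 0.00731 K/W
R_mineral wool = L/(kA) = 0.145/(0.0332×18.3) = 0.2387 K/W
R_dense concrete = L/(kA) = 0.027/(1.25×18.3) = 0.00118 K/W
R_outer film = 1/(h_o·A) = 1/(12.2×18.3) = 0.004479 K/W
R_total = 0.2594 K/W
Q = ΔT / R_total = 25 / 0.2594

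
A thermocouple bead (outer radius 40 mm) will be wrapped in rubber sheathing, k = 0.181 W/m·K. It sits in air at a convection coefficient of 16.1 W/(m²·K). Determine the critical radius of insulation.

For a sphere r_cr = 2k/h = 2×0.181/16.1
r_cr = 22.5 mm; since the bare radius (40 mm) is above r_cr, any added insulation will reduce heat loss.

r_cr ≈ 22.5 mm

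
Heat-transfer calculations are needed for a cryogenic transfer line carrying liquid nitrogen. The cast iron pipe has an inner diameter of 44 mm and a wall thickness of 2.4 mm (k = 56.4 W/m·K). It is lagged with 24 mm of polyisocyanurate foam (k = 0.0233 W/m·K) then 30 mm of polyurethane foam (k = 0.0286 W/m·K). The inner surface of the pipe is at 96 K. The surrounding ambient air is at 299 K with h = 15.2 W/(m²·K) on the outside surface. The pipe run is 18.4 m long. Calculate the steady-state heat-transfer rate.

Treating each annulus and film as a series resistance:
R_cast iron pipe wall = ln(24.4/22)/(2π×56.4×18.4) = 1.588×10^-5 K/W
R_polyisocyanurate foam = ln(48.4/24.4)/(2π×0.0233×18.4) = 0.2543 K/W
R_polyurethane foam = ln(78.4/48.4)/(2π×0.0286×18.4) = 0.1459 K/W
R_outer film = 1/(h_o·2πr_oL) = 1/(15.2×2π×0.0784×18.4) = 0.007258 K/W
R_total = 0.4074 K/W
Q = ΔT/R_total = 203/0.4074

Q ≈ 498 W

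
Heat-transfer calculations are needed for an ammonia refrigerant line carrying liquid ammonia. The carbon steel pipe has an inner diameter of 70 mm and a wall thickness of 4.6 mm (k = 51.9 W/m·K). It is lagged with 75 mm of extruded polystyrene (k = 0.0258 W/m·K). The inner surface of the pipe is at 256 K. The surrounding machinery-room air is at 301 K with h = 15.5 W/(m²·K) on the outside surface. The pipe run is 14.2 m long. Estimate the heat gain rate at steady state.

For a radial system each layer contributes R = ln(r_out/r_in)/(2πkL); films add R = 1/(hA).
R_carbon steel pipe wall = ln(39.6/35)/(2π×51.9×14.2) = 2.667×10^-5 K/W
R_extruded polystyrene = ln(114.6/39.6)/(2π×0.0258×14.2) = 0.4616 K/W
R_outer film = 1/(h_o·2πr_oL) = 1/(15.5×2π×0.1146×14.2) = 0.00631 K/W
R_total = 0.468 K/W
Q = ΔT/R_total = 45/0.468

Q ≈ 96.2 W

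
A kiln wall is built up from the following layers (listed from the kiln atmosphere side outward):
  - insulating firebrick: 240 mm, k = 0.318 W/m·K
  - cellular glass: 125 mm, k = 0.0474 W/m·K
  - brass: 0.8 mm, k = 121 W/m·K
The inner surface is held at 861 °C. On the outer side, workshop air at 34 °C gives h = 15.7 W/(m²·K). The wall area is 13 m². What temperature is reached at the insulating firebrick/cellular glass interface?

Model the wall as resistances in series:
R_insulating firebrick = L/(kA) = 0.24/(0.318×13) = 0.05806 K/W
R_cellular glass = L/(kA) = 0.125/(0.0474×13) = 0.2029 K/W
R_brass = L/(kA) = 0.0008/(121×13) = 5.086×10^-7 K/W
R_outer film = 1/(h_o·A) = 1/(15.7×13) = 0.0049 K/W
R_total = 0.2658 K/W;  Q = ΔT/R_total = 827/0.2658 = 3111 W
T_interface = T_inner − Q·ΣR(inner→interface) = 861 − 3110×0.05806

T ≈ 680 °C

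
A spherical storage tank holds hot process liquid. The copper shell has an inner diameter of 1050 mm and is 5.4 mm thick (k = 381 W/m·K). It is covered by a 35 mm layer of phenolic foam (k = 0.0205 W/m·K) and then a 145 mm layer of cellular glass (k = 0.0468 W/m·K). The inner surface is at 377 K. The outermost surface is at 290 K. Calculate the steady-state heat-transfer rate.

Spherical conduction: R = (1/r_in − 1/r_out)/(4πk) per layer; series-sum.
R_copper shell = (1/0.525 − 1/0.5304)/(4π×381) = 4.05×10^-6 K/W
R_phenolic foam = (1/0.5304 − 1/0.5654)/(4π×0.0205) = 0.453 K/W
R_cellular glass = (1/0.5654 − 1/0.7104)/(4π×0.0468) = 0.6138 K/W
R_total = 1.067 K/W
Q = ΔT/R_total = 87/1.067

Q ≈ 81.5 W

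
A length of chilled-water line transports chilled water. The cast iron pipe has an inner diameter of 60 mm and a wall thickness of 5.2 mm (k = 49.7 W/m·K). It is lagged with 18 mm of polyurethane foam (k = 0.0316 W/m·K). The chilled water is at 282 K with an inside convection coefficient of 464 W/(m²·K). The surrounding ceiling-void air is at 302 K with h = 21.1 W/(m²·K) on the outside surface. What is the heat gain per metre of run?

Radial resistances (cylindrical: R_cond = ln(r_o/r_i)/(2πkL), R_conv = 1/(h·2πrL)):
R_inner film = 1/(h_i·2πr₁L) = 1/(464×2π×0.03×1) = 0.01143 K/W
R_cast iron pipe wall = ln(35.2/30)/(2π×49.7×1) = 5.119×10^-4 K/W
R_polyurethane foam = ln(53.2/35.2)/(2π×0.0316×1) = 2.08 K/W
R_outer film = 1/(h_o·2πr_oL) = 1/(21.1×2π×0.0532×1) = 0.1418 K/W
R_total = 2.234 K/W
Q = ΔT/R_total = 20/2.234

q′ ≈ 8.95 W/m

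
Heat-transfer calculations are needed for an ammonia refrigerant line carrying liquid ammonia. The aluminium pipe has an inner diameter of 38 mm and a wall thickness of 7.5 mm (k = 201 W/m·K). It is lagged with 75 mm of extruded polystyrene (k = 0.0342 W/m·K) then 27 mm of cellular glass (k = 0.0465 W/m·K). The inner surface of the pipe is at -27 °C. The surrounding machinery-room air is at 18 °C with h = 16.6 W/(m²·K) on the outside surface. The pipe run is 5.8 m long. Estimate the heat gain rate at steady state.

Per-layer cylindrical resistances, series-summed:
R_aluminium pipe wall = ln(26.5/19)/(2π×201×5.8) = 4.542×10^-5 K/W
R_extruded polystyrene = ln(101.5/26.5)/(2π×0.0342×5.8) = 1.077 K/W
R_cellular glass = ln(128.5/101.5)/(2π×0.0465×5.8) = 0.1392 K/W
R_outer film = 1/(h_o·2πr_oL) = 1/(16.6×2π×0.1285×5.8) = 0.01286 K/W
R_total = 1.23 K/W
Q = ΔT/R_total = 45/1.23

Q ≈ 36.6 W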